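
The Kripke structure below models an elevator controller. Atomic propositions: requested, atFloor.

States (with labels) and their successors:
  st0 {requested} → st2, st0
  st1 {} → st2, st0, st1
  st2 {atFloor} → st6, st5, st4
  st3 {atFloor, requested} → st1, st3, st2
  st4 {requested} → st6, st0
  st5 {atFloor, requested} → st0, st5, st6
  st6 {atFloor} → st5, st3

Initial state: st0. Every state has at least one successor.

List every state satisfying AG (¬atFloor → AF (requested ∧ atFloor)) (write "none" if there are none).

none

States satisfying ¬atFloor → AF (requested ∧ atFloor): {st2, st3, st5, st6}.
States satisfying AG (¬atFloor → AF (requested ∧ atFloor)): ∅.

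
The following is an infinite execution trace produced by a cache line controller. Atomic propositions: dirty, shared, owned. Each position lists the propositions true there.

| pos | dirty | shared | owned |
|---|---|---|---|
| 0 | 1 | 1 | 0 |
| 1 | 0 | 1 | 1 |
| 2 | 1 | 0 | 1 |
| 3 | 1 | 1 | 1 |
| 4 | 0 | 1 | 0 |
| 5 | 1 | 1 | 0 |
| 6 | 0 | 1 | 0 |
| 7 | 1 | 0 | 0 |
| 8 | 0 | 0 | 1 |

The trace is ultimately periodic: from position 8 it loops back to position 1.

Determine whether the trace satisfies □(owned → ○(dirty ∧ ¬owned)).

Violated

owned → ○(dirty ∧ ¬owned) must hold at every position from 0 onward. It fails at position 1, so □(owned → ○(dirty ∧ ¬owned)) is false.
Positions where owned holds: 1, 2, 3, 8.
Check ○(dirty ∧ ¬owned) at each: 1→fails, 2→fails, 3→fails, 8→fails.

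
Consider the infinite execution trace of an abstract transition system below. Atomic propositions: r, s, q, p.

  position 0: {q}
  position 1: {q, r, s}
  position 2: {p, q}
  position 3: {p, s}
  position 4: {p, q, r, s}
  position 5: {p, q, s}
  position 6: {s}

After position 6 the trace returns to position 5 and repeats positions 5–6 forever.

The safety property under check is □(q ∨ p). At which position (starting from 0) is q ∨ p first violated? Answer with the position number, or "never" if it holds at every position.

6

Check q ∨ p at each position in order: 0 ✓, 1 ✓, 2 ✓, 3 ✓, 4 ✓, 5 ✓.
At position 6 the labels are {s}, so q ∨ p is false there. This is the first violation.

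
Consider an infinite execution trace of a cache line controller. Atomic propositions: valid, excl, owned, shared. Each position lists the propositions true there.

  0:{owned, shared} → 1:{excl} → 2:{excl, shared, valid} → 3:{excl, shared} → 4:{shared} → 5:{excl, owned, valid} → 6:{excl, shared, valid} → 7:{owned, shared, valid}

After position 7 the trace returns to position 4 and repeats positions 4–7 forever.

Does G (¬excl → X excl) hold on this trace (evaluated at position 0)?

¬excl → X excl must hold at every position from 0 onward. It fails at position 7, so G (¬excl → X excl) is false.
Positions where ¬excl holds: 0, 4, 7.
Check X excl at each: 0→ok, 4→ok, 7→fails.

Violated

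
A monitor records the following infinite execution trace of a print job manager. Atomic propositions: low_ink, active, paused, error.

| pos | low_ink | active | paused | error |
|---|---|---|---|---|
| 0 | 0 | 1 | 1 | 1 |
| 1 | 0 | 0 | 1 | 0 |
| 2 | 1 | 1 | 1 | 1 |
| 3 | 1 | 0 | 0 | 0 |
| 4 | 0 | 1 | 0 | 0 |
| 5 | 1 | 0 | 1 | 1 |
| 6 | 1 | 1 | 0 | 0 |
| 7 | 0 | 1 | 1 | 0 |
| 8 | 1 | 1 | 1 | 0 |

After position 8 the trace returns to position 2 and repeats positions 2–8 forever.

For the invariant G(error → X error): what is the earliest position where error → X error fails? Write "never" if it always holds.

At position 0 the labels are {active, error, paused} and the next position 1 has {paused}, so error → X error is false there. This is the first violation.

0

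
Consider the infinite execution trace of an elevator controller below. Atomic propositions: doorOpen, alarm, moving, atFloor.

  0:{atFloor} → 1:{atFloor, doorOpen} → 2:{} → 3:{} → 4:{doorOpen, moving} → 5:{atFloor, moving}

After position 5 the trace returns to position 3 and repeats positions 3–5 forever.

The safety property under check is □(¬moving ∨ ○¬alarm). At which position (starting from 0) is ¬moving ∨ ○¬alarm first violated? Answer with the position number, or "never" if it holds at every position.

¬moving ∨ ○¬alarm holds at every position 0..5, and those are all the positions the trace ever visits, so the invariant □(¬moving ∨ ○¬alarm) is never violated.

never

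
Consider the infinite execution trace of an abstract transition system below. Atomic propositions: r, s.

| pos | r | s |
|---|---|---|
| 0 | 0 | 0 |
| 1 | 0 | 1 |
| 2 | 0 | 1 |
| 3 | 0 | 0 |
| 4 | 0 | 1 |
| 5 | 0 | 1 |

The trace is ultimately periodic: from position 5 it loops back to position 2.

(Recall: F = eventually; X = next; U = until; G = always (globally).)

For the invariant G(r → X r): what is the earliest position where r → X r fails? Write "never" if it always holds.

r → X r holds at every position 0..5, and those are all the positions the trace ever visits, so the invariant G(r → X r) is never violated.

never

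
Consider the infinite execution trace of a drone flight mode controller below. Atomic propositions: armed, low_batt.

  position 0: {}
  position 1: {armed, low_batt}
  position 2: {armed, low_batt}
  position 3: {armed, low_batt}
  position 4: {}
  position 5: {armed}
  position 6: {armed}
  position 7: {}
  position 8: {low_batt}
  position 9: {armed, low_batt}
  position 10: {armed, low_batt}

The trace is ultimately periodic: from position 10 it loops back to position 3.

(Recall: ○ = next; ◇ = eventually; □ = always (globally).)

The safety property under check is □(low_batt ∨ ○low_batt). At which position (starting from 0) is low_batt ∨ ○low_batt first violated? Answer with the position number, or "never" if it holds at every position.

4

Check low_batt ∨ ○low_batt at each position in order: 0 ✓, 1 ✓, 2 ✓, 3 ✓.
At position 4 the labels are {} and the next position 5 has {armed}, so low_batt ∨ ○low_batt is false there. This is the first violation.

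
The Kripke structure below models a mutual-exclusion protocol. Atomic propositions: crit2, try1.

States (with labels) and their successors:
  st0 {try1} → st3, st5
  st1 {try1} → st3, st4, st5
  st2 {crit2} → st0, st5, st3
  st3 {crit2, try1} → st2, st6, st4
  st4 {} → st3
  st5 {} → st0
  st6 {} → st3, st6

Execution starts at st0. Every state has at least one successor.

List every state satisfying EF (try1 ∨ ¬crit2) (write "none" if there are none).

{st0, st1, st2, st3, st4, st5, st6}

States satisfying try1 ∨ ¬crit2: {st0, st1, st3, st4, st5, st6}.
States satisfying EF (try1 ∨ ¬crit2): {st0, st1, st2, st3, st4, st5, st6}.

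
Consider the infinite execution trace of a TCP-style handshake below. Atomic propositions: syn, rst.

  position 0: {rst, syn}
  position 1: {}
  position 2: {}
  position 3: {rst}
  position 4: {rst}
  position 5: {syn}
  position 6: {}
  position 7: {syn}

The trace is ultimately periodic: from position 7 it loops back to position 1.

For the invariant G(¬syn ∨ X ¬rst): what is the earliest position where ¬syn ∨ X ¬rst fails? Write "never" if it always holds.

¬syn ∨ X ¬rst holds at every position 0..7, and those are all the positions the trace ever visits, so the invariant G(¬syn ∨ X ¬rst) is never violated.

never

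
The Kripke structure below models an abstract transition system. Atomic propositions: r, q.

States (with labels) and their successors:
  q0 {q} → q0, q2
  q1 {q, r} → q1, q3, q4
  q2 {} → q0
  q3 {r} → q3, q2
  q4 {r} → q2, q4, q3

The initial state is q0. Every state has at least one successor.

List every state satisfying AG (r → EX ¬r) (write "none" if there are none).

States satisfying r → EX ¬r: {q0, q2, q3, q4}.
States satisfying AG (r → EX ¬r): {q0, q2, q3, q4}.

{q0, q2, q3, q4}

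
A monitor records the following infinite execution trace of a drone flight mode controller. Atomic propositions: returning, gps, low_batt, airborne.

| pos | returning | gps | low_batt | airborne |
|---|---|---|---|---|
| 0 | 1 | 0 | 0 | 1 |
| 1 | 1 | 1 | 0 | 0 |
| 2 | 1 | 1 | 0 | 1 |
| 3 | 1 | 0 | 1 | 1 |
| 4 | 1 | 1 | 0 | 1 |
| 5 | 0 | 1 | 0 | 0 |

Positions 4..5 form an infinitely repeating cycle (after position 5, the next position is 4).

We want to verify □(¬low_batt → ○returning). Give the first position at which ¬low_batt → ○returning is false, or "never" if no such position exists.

4

Check ¬low_batt → ○returning at each position in order: 0 ✓, 1 ✓, 2 ✓, 3 ✓.
At position 4 the labels are {airborne, gps, returning} and the next position 5 has {gps}, so ¬low_batt → ○returning is false there. This is the first violation.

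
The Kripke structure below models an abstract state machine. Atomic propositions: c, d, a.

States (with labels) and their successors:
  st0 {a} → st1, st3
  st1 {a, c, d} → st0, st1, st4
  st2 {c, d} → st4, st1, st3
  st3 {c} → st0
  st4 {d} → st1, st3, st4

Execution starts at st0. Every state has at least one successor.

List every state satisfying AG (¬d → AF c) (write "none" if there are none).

States satisfying ¬d → AF c: {st0, st1, st2, st3, st4}.
States satisfying AG (¬d → AF c): {st0, st1, st2, st3, st4}.

{st0, st1, st2, st3, st4}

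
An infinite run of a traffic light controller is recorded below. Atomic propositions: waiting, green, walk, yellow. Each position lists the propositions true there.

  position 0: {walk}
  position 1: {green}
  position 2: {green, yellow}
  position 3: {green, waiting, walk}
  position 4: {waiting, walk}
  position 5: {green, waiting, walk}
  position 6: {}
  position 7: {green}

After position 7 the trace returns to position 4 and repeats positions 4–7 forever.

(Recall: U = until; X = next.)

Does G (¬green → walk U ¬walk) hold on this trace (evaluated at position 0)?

Holds

¬green → walk U ¬walk holds at every position 0..7, and those are all positions ever visited, so G (¬green → walk U ¬walk) holds.
Positions where ¬green holds: 0, 4, 6.
Check walk U ¬walk at each: 0→ok, 4→ok, 6→ok.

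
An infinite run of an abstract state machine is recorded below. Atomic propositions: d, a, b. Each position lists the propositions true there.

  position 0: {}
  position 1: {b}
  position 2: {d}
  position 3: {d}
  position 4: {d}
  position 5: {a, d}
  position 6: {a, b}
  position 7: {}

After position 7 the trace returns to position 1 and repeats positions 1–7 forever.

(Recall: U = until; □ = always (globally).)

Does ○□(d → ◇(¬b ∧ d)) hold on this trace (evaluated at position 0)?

Holds

The position after 0 is 1; □(d → ◇(¬b ∧ d)) is true there.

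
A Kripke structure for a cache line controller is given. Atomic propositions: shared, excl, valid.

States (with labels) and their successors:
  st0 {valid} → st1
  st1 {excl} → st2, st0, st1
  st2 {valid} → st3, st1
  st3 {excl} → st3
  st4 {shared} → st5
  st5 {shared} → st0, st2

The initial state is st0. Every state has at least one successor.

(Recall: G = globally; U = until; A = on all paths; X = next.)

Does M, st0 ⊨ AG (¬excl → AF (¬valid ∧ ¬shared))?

States satisfying ¬excl → AF (¬valid ∧ ¬shared): {st0, st1, st2, st3, st4, st5}.
States satisfying AG (¬excl → AF (¬valid ∧ ¬shared)): {st0, st1, st2, st3, st4, st5}.
Every state reachable from st0 satisfies ¬excl → AF (¬valid ∧ ¬shared).
st0 ∈ Sat(AG (¬excl → AF (¬valid ∧ ¬shared))).

Satisfied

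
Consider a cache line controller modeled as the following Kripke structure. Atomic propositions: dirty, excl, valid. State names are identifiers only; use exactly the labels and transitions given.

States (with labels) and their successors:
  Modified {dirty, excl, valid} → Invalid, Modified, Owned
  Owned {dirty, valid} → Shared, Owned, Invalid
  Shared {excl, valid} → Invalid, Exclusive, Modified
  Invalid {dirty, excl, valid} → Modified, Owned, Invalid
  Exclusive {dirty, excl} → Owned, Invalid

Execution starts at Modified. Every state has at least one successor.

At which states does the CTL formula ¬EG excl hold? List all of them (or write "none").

{Owned}

States satisfying excl: {Modified, Shared, Invalid, Exclusive}.
States satisfying EG excl: {Modified, Shared, Invalid, Exclusive}.
States satisfying ¬EG excl: {Owned}.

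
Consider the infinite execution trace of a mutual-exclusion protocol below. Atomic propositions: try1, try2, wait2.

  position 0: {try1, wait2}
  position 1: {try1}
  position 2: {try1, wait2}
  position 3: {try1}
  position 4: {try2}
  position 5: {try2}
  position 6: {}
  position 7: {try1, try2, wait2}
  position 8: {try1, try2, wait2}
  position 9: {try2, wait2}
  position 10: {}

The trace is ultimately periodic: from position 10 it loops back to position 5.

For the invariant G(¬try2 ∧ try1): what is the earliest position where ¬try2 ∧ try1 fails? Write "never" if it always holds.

Check ¬try2 ∧ try1 at each position in order: 0 ✓, 1 ✓, 2 ✓, 3 ✓.
At position 4 the labels are {try2}, so ¬try2 ∧ try1 is false there. This is the first violation.

4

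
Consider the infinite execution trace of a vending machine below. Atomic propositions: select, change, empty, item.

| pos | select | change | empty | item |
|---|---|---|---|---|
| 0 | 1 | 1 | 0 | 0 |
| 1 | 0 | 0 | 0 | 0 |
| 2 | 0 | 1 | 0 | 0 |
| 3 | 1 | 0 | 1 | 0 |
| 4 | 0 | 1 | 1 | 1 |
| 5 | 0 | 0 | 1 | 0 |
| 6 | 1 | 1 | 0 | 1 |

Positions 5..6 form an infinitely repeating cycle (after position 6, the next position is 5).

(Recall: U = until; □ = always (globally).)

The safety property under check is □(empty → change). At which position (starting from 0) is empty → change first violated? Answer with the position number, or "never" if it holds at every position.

Check empty → change at each position in order: 0 ✓, 1 ✓, 2 ✓.
At position 3 the labels are {empty, select}, so empty → change is false there. This is the first violation.

3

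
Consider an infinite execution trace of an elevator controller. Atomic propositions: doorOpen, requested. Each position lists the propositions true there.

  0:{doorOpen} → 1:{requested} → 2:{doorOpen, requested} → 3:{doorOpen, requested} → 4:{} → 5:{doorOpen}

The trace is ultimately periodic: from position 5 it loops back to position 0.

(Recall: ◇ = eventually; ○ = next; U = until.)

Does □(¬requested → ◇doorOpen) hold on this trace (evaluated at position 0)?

¬requested → ◇doorOpen holds at every position 0..5, and those are all positions ever visited, so □(¬requested → ◇doorOpen) holds.
Positions where ¬requested holds: 0, 4, 5.
Check ◇doorOpen at each: 0→ok, 4→ok, 5→ok.

Satisfied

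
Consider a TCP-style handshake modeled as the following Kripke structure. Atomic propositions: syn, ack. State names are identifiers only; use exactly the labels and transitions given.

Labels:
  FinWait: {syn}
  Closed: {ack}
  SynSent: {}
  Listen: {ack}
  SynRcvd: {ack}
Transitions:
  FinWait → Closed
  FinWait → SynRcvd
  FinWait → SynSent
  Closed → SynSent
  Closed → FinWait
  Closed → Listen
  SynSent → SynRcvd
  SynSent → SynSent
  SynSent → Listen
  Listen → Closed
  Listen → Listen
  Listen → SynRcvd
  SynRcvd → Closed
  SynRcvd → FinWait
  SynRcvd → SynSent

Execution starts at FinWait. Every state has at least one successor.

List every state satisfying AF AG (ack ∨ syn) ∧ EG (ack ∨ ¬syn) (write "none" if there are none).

none

States satisfying AG (ack ∨ syn): ∅.
States satisfying AF AG (ack ∨ syn): ∅.
States satisfying ack ∨ ¬syn: {Closed, SynSent, Listen, SynRcvd}.
States satisfying EG (ack ∨ ¬syn): {Closed, SynSent, Listen, SynRcvd}.
States satisfying AF AG (ack ∨ syn) ∧ EG (ack ∨ ¬syn): ∅.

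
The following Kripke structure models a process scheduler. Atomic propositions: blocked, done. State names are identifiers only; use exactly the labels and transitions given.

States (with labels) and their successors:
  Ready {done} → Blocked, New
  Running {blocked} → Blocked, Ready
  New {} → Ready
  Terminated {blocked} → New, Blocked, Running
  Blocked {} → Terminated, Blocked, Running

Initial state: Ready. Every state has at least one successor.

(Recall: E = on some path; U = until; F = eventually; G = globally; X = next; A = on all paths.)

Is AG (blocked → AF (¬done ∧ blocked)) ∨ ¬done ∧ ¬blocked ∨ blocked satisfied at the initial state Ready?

Holds

States satisfying blocked → AF (¬done ∧ blocked): {Ready, Running, New, Terminated, Blocked}.
States satisfying AG (blocked → AF (¬done ∧ blocked)): {Ready, Running, New, Terminated, Blocked}.
States satisfying ¬done: {Running, New, Terminated, Blocked}.
States satisfying ¬blocked: {Ready, New, Blocked}.
States satisfying ¬done ∧ ¬blocked: {New, Blocked}.
States satisfying ¬done ∧ ¬blocked ∨ blocked: {Running, New, Terminated, Blocked}.
States satisfying AG (blocked → AF (¬done ∧ blocked)) ∨ ¬done ∧ ¬blocked ∨ blocked: {Ready, Running, New, Terminated, Blocked}.
Ready ∈ Sat(AG (blocked → AF (¬done ∧ blocked)) ∨ ¬done ∧ ¬blocked ∨ blocked).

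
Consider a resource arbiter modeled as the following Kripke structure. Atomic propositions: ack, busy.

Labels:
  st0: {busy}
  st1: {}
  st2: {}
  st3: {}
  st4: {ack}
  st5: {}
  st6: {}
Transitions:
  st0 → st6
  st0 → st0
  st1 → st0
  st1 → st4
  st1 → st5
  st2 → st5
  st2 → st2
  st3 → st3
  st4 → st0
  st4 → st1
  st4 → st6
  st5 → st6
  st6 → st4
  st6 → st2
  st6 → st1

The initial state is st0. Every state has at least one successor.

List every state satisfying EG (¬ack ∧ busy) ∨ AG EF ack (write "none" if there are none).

States satisfying ¬ack ∧ busy: {st0}.
States satisfying EG (¬ack ∧ busy): {st0}.
States satisfying EF ack: {st0, st1, st2, st4, st5, st6}.
States satisfying AG EF ack: {st0, st1, st2, st4, st5, st6}.
States satisfying EG (¬ack ∧ busy) ∨ AG EF ack: {st0, st1, st2, st4, st5, st6}.

{st0, st1, st2, st4, st5, st6}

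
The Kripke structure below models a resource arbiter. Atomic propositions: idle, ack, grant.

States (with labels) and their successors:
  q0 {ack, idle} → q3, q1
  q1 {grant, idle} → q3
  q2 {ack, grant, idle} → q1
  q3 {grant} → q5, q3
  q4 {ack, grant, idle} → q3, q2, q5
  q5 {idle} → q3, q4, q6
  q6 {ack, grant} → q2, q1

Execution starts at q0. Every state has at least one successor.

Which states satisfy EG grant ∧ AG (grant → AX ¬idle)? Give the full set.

none

States satisfying grant: {q1, q2, q3, q4, q6}.
States satisfying EG grant: {q1, q2, q3, q4, q6}.
States satisfying grant → AX ¬idle: {q0, q1, q5}.
States satisfying AG (grant → AX ¬idle): ∅.
States satisfying EG grant ∧ AG (grant → AX ¬idle): ∅.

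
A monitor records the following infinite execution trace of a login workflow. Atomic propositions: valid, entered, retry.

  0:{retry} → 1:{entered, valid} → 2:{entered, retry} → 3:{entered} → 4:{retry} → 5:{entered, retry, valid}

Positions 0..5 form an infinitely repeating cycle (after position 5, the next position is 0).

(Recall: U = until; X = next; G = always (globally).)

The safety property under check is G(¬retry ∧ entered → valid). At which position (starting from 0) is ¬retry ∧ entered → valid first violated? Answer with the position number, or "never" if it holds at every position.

Check ¬retry ∧ entered → valid at each position in order: 0 ✓, 1 ✓, 2 ✓.
At position 3 the labels are {entered}, so ¬retry ∧ entered → valid is false there. This is the first violation.

3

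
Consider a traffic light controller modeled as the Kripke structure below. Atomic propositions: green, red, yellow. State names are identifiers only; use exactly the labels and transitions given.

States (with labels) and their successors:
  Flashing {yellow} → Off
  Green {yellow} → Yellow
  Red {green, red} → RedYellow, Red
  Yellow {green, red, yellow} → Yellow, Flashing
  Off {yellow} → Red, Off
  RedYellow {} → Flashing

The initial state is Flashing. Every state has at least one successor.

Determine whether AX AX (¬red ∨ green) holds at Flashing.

States satisfying AX (¬red ∨ green): {Flashing, Green, Red, Yellow, Off, RedYellow}.
States satisfying AX AX (¬red ∨ green): {Flashing, Green, Red, Yellow, Off, RedYellow}.
Flashing ∈ Sat(AX AX (¬red ∨ green)).

Satisfied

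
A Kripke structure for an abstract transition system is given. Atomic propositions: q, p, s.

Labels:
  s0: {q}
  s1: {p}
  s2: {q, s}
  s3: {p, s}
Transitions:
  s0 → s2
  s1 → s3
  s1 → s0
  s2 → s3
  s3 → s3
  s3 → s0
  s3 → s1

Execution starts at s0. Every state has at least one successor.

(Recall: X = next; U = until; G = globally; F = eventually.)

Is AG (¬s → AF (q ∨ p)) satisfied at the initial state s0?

States satisfying ¬s → AF (q ∨ p): {s0, s1, s2, s3}.
States satisfying AG (¬s → AF (q ∨ p)): {s0, s1, s2, s3}.
Every state reachable from s0 satisfies ¬s → AF (q ∨ p).
s0 ∈ Sat(AG (¬s → AF (q ∨ p))).

Yes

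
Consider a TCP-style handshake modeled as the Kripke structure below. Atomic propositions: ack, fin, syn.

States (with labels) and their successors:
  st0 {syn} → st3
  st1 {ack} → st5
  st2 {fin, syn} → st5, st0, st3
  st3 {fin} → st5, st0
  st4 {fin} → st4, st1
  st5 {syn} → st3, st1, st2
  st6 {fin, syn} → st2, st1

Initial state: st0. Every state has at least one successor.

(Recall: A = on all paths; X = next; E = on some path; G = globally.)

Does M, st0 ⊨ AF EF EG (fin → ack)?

States satisfying EF EG (fin → ack): {st0, st1, st2, st3, st4, st5, st6}.
States satisfying AF EF EG (fin → ack): {st0, st1, st2, st3, st4, st5, st6}.
st0 ∈ Sat(AF EF EG (fin → ack)).

Holds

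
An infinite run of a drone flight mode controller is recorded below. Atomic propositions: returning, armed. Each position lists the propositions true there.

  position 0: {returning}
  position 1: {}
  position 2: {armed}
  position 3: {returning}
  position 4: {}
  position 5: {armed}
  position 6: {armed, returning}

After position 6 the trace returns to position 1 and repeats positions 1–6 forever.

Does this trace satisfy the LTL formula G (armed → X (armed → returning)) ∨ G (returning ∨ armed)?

Holds

armed → X (armed → returning) holds at every position 0..6, and those are all positions ever visited, so G (armed → X (armed → returning)) holds.
Positions where armed holds: 2, 5, 6.
Check X (armed → returning) at each: 2→ok, 5→ok, 6→ok.
returning ∨ armed must hold at every position from 0 onward. It fails at position 1, so G (returning ∨ armed) is false.
At position 0: G (armed → X (armed → returning)) is true; G (returning ∨ armed) is false; so G (armed → X (armed → returning)) ∨ G (returning ∨ armed) is true.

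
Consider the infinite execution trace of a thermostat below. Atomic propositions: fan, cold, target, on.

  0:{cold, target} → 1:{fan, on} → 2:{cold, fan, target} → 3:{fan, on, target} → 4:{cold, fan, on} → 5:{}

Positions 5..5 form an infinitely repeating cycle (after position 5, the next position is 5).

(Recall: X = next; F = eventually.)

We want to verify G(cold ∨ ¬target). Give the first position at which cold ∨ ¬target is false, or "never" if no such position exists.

Check cold ∨ ¬target at each position in order: 0 ✓, 1 ✓, 2 ✓.
At position 3 the labels are {fan, on, target}, so cold ∨ ¬target is false there. This is the first violation.

3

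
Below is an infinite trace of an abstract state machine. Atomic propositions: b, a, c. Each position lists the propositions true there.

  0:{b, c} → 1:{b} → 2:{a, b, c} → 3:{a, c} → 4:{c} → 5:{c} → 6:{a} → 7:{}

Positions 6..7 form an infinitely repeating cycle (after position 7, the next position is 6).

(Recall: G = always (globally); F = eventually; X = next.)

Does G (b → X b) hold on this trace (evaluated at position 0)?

b → X b must hold at every position from 0 onward. It fails at position 2, so G (b → X b) is false.
Positions where b holds: 0, 1, 2.
Check X b at each: 0→ok, 1→ok, 2→fails.

Violated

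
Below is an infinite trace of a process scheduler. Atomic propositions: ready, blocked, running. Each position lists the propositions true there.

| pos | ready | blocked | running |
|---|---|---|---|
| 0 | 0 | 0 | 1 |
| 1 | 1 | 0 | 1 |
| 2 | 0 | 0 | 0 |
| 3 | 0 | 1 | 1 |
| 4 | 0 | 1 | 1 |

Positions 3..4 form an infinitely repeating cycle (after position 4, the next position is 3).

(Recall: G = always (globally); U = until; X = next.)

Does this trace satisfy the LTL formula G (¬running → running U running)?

Does not hold

¬running → running U running must hold at every position from 0 onward. It fails at position 2, so G (¬running → running U running) is false.
Positions where ¬running holds: 2.
Check running U running at each: 2→fails.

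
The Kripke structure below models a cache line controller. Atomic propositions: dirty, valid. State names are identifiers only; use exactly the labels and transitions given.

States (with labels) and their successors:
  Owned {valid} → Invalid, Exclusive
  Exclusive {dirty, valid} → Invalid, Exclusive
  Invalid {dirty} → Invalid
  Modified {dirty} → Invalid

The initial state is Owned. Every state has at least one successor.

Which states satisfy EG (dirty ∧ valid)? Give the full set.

{Exclusive}

States satisfying dirty ∧ valid: {Exclusive}.
States satisfying EG (dirty ∧ valid): {Exclusive}.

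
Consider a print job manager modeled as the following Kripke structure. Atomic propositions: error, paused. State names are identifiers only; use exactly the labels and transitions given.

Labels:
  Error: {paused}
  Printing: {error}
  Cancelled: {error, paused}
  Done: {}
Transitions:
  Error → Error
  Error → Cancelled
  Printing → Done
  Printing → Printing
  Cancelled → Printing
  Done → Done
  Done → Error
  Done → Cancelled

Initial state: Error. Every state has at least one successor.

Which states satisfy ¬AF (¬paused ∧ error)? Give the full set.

States satisfying ¬paused ∧ error: {Printing}.
States satisfying AF (¬paused ∧ error): {Printing, Cancelled}.
States satisfying ¬AF (¬paused ∧ error): {Error, Done}.

{Error, Done}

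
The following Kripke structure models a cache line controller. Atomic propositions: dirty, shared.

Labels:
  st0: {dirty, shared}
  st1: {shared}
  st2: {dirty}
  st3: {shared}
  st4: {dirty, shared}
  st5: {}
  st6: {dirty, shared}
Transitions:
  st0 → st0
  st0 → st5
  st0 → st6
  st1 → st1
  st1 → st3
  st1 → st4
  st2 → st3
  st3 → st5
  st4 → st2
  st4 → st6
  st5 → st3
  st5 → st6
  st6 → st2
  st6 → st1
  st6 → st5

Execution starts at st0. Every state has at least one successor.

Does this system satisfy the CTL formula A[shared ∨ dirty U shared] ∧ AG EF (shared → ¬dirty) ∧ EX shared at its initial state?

Holds

States satisfying shared ∨ dirty: {st0, st1, st2, st3, st4, st6}.
States satisfying shared: {st0, st1, st3, st4, st6}.
States satisfying A[shared ∨ dirty U shared]: {st0, st1, st2, st3, st4, st6}.
States satisfying EF (shared → ¬dirty): {st0, st1, st2, st3, st4, st5, st6}.
States satisfying AG EF (shared → ¬dirty): {st0, st1, st2, st3, st4, st5, st6}.
States satisfying EX shared: {st0, st1, st2, st4, st5, st6}.
States satisfying A[shared ∨ dirty U shared] ∧ AG EF (shared → ¬dirty) ∧ EX shared: {st0, st1, st2, st4, st6}.
st0 ∈ Sat(A[shared ∨ dirty U shared] ∧ AG EF (shared → ¬dirty) ∧ EX shared).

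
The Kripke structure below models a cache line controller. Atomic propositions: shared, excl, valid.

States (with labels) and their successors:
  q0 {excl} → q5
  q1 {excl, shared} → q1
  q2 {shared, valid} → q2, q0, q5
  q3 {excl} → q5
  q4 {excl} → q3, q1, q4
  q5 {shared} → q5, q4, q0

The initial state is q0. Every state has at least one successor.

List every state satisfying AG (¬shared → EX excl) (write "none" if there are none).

{q1}

States satisfying ¬shared → EX excl: {q1, q2, q4, q5}.
States satisfying AG (¬shared → EX excl): {q1}.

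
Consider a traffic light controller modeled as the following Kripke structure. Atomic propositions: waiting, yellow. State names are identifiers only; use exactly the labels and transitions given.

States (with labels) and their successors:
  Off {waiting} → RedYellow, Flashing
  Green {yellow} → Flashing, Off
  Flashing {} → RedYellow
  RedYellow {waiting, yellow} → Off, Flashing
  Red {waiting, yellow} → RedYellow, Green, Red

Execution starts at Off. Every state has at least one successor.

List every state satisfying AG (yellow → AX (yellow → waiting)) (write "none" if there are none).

{Off, Green, Flashing, RedYellow}

States satisfying yellow → AX (yellow → waiting): {Off, Green, Flashing, RedYellow}.
States satisfying AG (yellow → AX (yellow → waiting)): {Off, Green, Flashing, RedYellow}.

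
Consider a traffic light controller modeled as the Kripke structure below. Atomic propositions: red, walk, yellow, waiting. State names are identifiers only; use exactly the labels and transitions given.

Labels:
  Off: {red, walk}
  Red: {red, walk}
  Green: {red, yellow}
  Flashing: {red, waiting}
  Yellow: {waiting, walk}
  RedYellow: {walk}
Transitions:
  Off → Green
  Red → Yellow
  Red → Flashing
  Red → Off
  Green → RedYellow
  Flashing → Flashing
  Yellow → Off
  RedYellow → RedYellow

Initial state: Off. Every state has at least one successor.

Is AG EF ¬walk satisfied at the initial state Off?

States satisfying EF ¬walk: {Off, Red, Green, Flashing, Yellow}.
States satisfying AG EF ¬walk: {Flashing}.
RedYellow is reachable from Off and violates EF ¬walk, so AG fails at Off.
Off ∉ Sat(AG EF ¬walk).

Violated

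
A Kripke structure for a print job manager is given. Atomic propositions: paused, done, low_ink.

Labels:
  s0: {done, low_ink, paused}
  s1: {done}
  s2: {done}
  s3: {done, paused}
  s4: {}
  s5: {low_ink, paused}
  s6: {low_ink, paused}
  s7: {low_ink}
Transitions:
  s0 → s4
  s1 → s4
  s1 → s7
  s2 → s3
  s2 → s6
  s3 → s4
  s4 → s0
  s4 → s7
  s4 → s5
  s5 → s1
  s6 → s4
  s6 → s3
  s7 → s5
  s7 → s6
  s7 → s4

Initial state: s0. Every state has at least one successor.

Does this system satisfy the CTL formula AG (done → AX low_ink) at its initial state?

States satisfying done → AX low_ink: {s4, s5, s6, s7}.
States satisfying AG (done → AX low_ink): ∅.
s0 is reachable from s0 and violates done → AX low_ink, so AG fails at s0.
s0 ∉ Sat(AG (done → AX low_ink)).

No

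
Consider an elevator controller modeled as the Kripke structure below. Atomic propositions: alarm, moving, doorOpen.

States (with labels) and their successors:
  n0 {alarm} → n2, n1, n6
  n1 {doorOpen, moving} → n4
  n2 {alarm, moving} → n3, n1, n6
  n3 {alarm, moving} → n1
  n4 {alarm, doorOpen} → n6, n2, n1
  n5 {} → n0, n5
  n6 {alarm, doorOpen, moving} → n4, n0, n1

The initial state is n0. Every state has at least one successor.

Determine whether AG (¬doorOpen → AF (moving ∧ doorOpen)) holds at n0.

Satisfied

States satisfying ¬doorOpen → AF (moving ∧ doorOpen): {n0, n1, n2, n3, n4, n6}.
States satisfying AG (¬doorOpen → AF (moving ∧ doorOpen)): {n0, n1, n2, n3, n4, n6}.
Every state reachable from n0 satisfies ¬doorOpen → AF (moving ∧ doorOpen).
n0 ∈ Sat(AG (¬doorOpen → AF (moving ∧ doorOpen))).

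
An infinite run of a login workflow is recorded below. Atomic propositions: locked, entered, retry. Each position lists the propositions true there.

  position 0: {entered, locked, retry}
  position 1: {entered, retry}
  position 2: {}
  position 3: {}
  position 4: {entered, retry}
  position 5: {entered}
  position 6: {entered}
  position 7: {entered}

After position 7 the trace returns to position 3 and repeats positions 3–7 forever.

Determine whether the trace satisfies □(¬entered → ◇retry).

Satisfied

¬entered → ◇retry holds at every position 0..7, and those are all positions ever visited, so □(¬entered → ◇retry) holds.
Positions where ¬entered holds: 2, 3.
Check ◇retry at each: 2→ok, 3→ok.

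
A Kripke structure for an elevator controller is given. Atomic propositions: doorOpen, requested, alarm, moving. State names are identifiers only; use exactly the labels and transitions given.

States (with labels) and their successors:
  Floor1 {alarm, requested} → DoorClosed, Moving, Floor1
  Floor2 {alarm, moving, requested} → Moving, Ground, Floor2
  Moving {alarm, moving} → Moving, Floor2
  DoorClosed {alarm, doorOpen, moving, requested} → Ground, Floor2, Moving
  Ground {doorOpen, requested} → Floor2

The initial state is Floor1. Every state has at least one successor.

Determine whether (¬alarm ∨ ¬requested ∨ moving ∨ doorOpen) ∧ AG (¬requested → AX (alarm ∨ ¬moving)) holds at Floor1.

Does not hold

States satisfying ¬alarm: {Ground}.
States satisfying ¬requested: {Moving}.
States satisfying ¬alarm ∨ ¬requested: {Moving, Ground}.
States satisfying moving ∨ doorOpen: {Floor2, Moving, DoorClosed, Ground}.
States satisfying ¬alarm ∨ ¬requested ∨ moving ∨ doorOpen: {Floor2, Moving, DoorClosed, Ground}.
States satisfying ¬requested → AX (alarm ∨ ¬moving): {Floor1, Floor2, Moving, DoorClosed, Ground}.
States satisfying AG (¬requested → AX (alarm ∨ ¬moving)): {Floor1, Floor2, Moving, DoorClosed, Ground}.
States satisfying (¬alarm ∨ ¬requested ∨ moving ∨ doorOpen) ∧ AG (¬requested → AX (alarm ∨ ¬moving)): {Floor2, Moving, DoorClosed, Ground}.
Floor1 ∉ Sat((¬alarm ∨ ¬requested ∨ moving ∨ doorOpen) ∧ AG (¬requested → AX (alarm ∨ ¬moving))).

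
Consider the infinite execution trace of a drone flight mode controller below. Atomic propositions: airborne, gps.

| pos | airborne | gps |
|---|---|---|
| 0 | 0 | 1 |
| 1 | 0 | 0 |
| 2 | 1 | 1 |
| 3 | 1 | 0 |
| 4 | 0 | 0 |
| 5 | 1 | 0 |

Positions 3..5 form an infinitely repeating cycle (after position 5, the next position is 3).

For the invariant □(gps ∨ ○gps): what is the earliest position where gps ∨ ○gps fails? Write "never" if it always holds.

3

Check gps ∨ ○gps at each position in order: 0 ✓, 1 ✓, 2 ✓.
At position 3 the labels are {airborne} and the next position 4 has {}, so gps ∨ ○gps is false there. This is the first violation.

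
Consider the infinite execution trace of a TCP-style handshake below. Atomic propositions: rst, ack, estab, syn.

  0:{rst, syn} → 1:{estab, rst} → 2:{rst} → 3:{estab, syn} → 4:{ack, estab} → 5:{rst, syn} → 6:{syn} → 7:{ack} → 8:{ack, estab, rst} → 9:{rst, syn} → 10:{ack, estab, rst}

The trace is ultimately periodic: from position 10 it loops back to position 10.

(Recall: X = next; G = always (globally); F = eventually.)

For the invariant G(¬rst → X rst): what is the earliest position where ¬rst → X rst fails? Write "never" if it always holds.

Check ¬rst → X rst at each position in order: 0 ✓, 1 ✓, 2 ✓.
At position 3 the labels are {estab, syn} and the next position 4 has {ack, estab}, so ¬rst → X rst is false there. This is the first violation.

3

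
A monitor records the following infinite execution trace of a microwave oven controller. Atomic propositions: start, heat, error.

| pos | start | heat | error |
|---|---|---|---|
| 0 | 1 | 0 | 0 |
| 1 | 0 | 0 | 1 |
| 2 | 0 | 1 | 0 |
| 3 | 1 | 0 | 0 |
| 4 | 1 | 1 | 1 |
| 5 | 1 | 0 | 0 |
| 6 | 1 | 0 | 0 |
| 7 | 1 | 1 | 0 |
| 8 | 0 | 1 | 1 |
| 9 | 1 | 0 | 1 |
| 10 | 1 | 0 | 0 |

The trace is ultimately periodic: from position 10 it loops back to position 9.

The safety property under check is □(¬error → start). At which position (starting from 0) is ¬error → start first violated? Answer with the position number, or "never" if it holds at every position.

2

Check ¬error → start at each position in order: 0 ✓, 1 ✓.
At position 2 the labels are {heat}, so ¬error → start is false there. This is the first violation.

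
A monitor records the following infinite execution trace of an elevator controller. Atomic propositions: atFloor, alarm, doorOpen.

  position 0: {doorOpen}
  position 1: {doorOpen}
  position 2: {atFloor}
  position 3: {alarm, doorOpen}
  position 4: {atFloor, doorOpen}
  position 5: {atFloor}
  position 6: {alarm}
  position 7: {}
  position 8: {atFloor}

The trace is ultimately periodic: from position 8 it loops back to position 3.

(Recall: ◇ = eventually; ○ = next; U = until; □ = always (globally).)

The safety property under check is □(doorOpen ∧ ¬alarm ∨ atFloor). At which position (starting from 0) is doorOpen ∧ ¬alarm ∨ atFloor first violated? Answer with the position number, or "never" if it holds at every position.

3

Check doorOpen ∧ ¬alarm ∨ atFloor at each position in order: 0 ✓, 1 ✓, 2 ✓.
At position 3 the labels are {alarm, doorOpen}, so doorOpen ∧ ¬alarm ∨ atFloor is false there. This is the first violation.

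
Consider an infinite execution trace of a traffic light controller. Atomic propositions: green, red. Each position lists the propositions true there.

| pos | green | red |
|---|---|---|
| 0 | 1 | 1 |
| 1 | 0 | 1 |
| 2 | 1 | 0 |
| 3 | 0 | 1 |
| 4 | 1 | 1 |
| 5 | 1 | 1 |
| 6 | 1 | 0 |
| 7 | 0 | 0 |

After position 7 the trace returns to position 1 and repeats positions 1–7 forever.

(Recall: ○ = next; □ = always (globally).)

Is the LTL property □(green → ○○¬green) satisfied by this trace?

green → ○○¬green must hold at every position from 0 onward. It fails at position 0, so □(green → ○○¬green) is false.
Positions where green holds: 0, 2, 4, 5, 6.
Check ○○¬green at each: 0→fails, 2→fails, 4→fails, 5→ok, 6→ok.

Violated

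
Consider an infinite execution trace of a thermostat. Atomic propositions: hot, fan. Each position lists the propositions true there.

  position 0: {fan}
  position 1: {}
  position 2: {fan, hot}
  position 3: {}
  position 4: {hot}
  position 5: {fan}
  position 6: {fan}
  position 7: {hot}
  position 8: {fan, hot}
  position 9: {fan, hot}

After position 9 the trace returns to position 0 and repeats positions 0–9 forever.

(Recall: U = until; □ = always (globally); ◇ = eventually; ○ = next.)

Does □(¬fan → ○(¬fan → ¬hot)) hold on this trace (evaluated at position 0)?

¬fan → ○(¬fan → ¬hot) must hold at every position from 0 onward. It fails at position 3, so □(¬fan → ○(¬fan → ¬hot)) is false.
Positions where ¬fan holds: 1, 3, 4, 7.
Check ○(¬fan → ¬hot) at each: 1→ok, 3→fails, 4→ok, 7→ok.

Does not hold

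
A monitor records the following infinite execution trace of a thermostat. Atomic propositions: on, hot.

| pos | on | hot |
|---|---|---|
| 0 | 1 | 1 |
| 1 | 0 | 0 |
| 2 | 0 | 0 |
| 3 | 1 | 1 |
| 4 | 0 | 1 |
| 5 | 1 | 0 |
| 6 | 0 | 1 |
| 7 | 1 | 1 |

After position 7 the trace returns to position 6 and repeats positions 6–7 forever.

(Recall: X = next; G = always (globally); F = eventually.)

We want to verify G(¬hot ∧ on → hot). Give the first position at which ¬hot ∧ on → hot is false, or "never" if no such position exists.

5

Check ¬hot ∧ on → hot at each position in order: 0 ✓, 1 ✓, 2 ✓, 3 ✓, 4 ✓.
At position 5 the labels are {on}, so ¬hot ∧ on → hot is false there. This is the first violation.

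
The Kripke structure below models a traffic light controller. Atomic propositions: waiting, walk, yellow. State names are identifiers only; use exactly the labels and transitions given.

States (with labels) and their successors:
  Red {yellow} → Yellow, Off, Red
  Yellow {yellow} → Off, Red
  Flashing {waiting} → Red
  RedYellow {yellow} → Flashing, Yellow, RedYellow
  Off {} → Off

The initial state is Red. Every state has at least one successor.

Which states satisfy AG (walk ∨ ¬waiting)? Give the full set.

States satisfying walk ∨ ¬waiting: {Red, Yellow, RedYellow, Off}.
States satisfying AG (walk ∨ ¬waiting): {Red, Yellow, Off}.

{Red, Yellow, Off}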